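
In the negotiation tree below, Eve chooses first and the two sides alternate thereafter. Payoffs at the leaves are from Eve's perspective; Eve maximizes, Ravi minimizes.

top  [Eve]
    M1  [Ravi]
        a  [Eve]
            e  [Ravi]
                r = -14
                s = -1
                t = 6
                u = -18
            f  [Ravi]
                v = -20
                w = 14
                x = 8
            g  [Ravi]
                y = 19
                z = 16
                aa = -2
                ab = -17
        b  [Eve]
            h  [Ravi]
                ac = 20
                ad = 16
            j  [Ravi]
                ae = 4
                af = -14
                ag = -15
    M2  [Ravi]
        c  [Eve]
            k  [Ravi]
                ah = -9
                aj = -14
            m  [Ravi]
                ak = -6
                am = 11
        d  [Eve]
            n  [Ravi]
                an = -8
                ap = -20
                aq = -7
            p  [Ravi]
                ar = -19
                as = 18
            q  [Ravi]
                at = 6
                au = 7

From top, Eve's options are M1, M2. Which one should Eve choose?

M2

e (Ravi): min(-14, -1, 6, -18) = -18
f (Ravi): min(-20, 14, 8) = -20
g (Ravi): min(19, 16, -2, -17) = -17
a (Eve): max(-18, -20, -17) = -17
h (Ravi): min(20, 16) = 16
j (Ravi): min(4, -14, -15) = -15
b (Eve): max(16, -15) = 16
M1 (Ravi): min(-17, 16) = -17
k (Ravi): min(-9, -14) = -14
m (Ravi): min(-6, 11) = -6
c (Eve): max(-14, -6) = -6
n (Ravi): min(-8, -20, -7) = -20
p (Ravi): min(-19, 18) = -19
q (Ravi): min(6, 7) = 6
d (Eve): max(-20, -19, 6) = 6
M2 (Ravi): min(-6, 6) = -6
top (Eve): max(-17, -6) = -6
Eve at top wants the highest of {M1=-17, M2=-6}, so chooses M2.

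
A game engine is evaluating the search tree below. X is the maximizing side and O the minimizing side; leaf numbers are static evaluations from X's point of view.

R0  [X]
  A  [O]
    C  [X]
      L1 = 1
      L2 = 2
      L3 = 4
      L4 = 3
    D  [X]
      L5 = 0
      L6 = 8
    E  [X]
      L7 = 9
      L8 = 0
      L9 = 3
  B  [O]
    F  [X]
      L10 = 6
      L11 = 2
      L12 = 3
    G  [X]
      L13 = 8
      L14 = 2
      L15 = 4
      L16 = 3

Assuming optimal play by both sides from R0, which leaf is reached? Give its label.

L10

C (X): max(1, 2, 4, 3) = 4
D (X): max(0, 8) = 8
E (X): max(9, 0, 3) = 9
A (O): min(4, 8, 9) = 4
F (X): max(6, 2, 3) = 6
G (X): max(8, 2, 4, 3) = 8
B (O): min(6, 8) = 6
R0 (X): max(4, 6) = 6
At R0, X picks B (highest: 6).
At B, O picks F (lowest: 6).
At F, X picks L10 (highest: 6).
Terminal value 6.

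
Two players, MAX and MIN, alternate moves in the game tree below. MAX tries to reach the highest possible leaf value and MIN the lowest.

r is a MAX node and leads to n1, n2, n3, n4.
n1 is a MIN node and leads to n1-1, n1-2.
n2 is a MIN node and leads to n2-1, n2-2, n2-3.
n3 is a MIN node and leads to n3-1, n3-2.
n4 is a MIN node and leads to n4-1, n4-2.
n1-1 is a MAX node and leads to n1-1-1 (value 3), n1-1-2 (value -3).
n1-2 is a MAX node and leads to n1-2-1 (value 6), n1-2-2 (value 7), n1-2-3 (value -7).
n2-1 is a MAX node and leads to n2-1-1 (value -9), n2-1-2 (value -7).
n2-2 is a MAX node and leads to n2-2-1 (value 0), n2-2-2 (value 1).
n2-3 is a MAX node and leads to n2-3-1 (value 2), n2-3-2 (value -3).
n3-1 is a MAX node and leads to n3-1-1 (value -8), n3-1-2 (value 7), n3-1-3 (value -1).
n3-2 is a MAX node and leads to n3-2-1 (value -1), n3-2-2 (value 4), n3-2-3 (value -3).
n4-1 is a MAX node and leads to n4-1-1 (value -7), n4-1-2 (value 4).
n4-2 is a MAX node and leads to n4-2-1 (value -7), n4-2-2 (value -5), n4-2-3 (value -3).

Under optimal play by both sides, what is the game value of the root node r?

4

n1-1 (MAX): max(3, -3) = 3
n1-2 (MAX): max(6, 7, -7) = 7
n1 (MIN): min(3, 7) = 3
n2-1 (MAX): max(-9, -7) = -7
n2-2 (MAX): max(0, 1) = 1
n2-3 (MAX): max(2, -3) = 2
n2 (MIN): min(-7, 1, 2) = -7
n3-1 (MAX): max(-8, 7, -1) = 7
n3-2 (MAX): max(-1, 4, -3) = 4
n3 (MIN): min(7, 4) = 4
n4-1 (MAX): max(-7, 4) = 4
n4-2 (MAX): max(-7, -5, -3) = -3
n4 (MIN): min(4, -3) = -3
r (MAX): max(3, -7, 4, -3) = 4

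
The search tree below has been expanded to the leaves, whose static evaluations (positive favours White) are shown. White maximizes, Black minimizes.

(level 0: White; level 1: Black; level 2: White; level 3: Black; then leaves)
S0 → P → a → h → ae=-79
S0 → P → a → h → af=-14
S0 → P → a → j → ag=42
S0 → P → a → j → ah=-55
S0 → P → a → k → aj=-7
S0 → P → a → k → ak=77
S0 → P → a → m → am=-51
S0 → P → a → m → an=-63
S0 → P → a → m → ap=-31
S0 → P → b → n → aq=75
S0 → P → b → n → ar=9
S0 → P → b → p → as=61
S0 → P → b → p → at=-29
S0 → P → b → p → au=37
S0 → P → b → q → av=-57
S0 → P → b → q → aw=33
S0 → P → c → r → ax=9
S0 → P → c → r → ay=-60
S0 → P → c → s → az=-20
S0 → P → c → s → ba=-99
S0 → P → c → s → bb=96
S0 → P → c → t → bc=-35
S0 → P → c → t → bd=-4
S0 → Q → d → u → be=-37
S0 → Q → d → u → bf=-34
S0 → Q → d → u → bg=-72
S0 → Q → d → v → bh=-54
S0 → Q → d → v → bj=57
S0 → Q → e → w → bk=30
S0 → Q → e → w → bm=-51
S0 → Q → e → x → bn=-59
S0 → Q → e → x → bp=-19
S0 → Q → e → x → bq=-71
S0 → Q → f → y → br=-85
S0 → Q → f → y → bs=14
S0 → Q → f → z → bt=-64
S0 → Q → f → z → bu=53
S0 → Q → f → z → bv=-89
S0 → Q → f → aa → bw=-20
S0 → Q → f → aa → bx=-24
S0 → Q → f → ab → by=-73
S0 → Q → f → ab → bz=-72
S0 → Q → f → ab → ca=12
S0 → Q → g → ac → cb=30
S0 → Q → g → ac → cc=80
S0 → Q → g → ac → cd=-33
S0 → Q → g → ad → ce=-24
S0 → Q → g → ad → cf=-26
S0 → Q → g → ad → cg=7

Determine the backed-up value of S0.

-35

h (Black): min(-79, -14) = -79
j (Black): min(42, -55) = -55
k (Black): min(-7, 77) = -7
m (Black): min(-51, -63, -31) = -63
a (White): max(-79, -55, -7, -63) = -7
n (Black): min(75, 9) = 9
p (Black): min(61, -29, 37) = -29
q (Black): min(-57, 33) = -57
b (White): max(9, -29, -57) = 9
r (Black): min(9, -60) = -60
s (Black): min(-20, -99, 96) = -99
t (Black): min(-35, -4) = -35
c (White): max(-60, -99, -35) = -35
P (Black): min(-7, 9, -35) = -35
u (Black): min(-37, -34, -72) = -72
v (Black): min(-54, 57) = -54
d (White): max(-72, -54) = -54
w (Black): min(30, -51) = -51
x (Black): min(-59, -19, -71) = -71
e (White): max(-51, -71) = -51
y (Black): min(-85, 14) = -85
z (Black): min(-64, 53, -89) = -89
aa (Black): min(-20, -24) = -24
ab (Black): min(-73, -72, 12) = -73
f (White): max(-85, -89, -24, -73) = -24
ac (Black): min(30, 80, -33) = -33
ad (Black): min(-24, -26, 7) = -26
g (White): max(-33, -26) = -26
Q (Black): min(-54, -51, -24, -26) = -54
S0 (White): max(-35, -54) = -35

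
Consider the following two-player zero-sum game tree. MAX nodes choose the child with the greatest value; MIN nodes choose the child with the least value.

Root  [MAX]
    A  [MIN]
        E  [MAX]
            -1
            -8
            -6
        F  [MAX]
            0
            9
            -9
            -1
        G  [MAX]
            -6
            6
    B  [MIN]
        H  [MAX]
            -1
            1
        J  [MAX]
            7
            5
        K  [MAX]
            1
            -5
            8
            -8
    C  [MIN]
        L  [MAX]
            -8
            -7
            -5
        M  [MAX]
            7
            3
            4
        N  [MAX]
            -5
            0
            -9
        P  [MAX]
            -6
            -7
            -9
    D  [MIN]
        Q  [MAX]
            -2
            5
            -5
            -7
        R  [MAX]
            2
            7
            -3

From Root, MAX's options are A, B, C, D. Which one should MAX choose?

D

E (MAX): max(-1, -8, -6) = -1
F (MAX): max(0, 9, -9, -1) = 9
G (MAX): max(-6, 6) = 6
A (MIN): min(-1, 9, 6) = -1
H (MAX): max(-1, 1) = 1
J (MAX): max(7, 5) = 7
K (MAX): max(1, -5, 8, -8) = 8
B (MIN): min(1, 7, 8) = 1
L (MAX): max(-8, -7, -5) = -5
M (MAX): max(7, 3, 4) = 7
N (MAX): max(-5, 0, -9) = 0
P (MAX): max(-6, -7, -9) = -6
C (MIN): min(-5, 7, 0, -6) = -6
Q (MAX): max(-2, 5, -5, -7) = 5
R (MAX): max(2, 7, -3) = 7
D (MIN): min(5, 7) = 5
Root (MAX): max(-1, 1, -6, 5) = 5
MAX at Root wants the highest of {A=-1, B=1, C=-6, D=5}, so chooses D.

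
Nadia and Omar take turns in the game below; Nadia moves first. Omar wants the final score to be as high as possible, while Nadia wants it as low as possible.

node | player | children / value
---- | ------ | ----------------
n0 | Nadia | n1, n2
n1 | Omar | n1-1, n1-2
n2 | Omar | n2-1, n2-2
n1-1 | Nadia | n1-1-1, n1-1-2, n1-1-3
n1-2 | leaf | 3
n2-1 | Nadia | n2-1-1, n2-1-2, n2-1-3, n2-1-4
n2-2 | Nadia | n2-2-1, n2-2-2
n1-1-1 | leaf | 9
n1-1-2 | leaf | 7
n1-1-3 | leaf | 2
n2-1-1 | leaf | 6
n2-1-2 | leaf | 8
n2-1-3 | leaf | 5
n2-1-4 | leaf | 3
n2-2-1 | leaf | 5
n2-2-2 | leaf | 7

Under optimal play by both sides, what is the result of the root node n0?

n1-1 (Nadia): min(9, 7, 2) = 2
n1 (Omar): max(2, 3) = 3
n2-1 (Nadia): min(6, 8, 5, 3) = 3
n2-2 (Nadia): min(5, 7) = 5
n2 (Omar): max(3, 5) = 5
n0 (Nadia): min(3, 5) = 3

3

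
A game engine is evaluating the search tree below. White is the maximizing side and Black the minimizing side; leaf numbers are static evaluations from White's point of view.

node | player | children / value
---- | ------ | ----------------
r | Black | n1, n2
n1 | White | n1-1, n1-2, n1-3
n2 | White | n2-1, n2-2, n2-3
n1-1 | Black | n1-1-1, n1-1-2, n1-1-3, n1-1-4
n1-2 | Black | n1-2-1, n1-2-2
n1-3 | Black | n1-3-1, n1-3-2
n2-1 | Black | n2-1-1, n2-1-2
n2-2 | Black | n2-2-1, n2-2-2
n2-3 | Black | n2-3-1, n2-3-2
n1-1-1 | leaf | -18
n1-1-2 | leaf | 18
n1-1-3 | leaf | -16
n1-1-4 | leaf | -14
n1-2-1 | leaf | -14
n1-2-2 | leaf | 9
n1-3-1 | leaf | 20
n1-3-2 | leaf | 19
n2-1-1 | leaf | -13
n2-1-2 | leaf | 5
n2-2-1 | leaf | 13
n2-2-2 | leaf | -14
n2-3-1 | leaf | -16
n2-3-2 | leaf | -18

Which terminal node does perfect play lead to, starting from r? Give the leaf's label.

n1-1 (Black): min(-18, 18, -16, -14) = -18
n1-2 (Black): min(-14, 9) = -14
n1-3 (Black): min(20, 19) = 19
n1 (White): max(-18, -14, 19) = 19
n2-1 (Black): min(-13, 5) = -13
n2-2 (Black): min(13, -14) = -14
n2-3 (Black): min(-16, -18) = -18
n2 (White): max(-13, -14, -18) = -13
r (Black): min(19, -13) = -13
At r, Black picks n2 (lowest: -13).
At n2, White picks n2-1 (highest: -13).
At n2-1, Black picks n2-1-1 (lowest: -13).
Terminal value -13.

n2-1-1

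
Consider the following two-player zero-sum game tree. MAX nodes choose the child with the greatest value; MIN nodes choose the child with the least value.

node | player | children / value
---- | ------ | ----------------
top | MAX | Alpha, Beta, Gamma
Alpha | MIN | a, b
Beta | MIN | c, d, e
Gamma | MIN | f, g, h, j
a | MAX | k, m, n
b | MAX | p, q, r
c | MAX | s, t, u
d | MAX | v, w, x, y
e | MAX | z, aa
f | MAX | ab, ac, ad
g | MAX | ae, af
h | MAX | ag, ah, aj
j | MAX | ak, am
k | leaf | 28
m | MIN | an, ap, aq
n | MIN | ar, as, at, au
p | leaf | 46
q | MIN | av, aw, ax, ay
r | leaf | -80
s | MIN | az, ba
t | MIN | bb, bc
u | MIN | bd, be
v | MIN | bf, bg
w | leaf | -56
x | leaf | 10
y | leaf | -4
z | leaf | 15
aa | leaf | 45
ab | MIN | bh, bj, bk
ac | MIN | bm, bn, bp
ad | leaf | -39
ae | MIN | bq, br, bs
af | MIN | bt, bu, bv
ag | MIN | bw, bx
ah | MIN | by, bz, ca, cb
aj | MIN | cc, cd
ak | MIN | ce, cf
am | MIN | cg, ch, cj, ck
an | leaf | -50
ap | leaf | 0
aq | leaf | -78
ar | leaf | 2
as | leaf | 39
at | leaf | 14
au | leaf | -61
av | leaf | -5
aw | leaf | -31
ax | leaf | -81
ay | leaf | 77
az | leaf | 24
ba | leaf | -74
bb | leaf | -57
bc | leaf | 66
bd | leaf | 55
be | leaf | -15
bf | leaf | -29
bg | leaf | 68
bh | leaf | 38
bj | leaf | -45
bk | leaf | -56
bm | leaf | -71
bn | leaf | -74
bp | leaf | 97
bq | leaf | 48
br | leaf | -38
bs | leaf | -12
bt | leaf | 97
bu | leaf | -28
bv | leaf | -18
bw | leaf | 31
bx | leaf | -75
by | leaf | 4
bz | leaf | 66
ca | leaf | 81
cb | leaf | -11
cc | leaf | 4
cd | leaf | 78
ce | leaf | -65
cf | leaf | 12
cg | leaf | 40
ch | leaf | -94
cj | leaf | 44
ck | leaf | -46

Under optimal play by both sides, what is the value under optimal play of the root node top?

28

m (MIN): min(-50, 0, -78) = -78
n (MIN): min(2, 39, 14, -61) = -61
a (MAX): max(28, -78, -61) = 28
q (MIN): min(-5, -31, -81, 77) = -81
b (MAX): max(46, -81, -80) = 46
Alpha (MIN): min(28, 46) = 28
s (MIN): min(24, -74) = -74
t (MIN): min(-57, 66) = -57
u (MIN): min(55, -15) = -15
c (MAX): max(-74, -57, -15) = -15
v (MIN): min(-29, 68) = -29
d (MAX): max(-29, -56, 10, -4) = 10
e (MAX): max(15, 45) = 45
Beta (MIN): min(-15, 10, 45) = -15
ab (MIN): min(38, -45, -56) = -56
ac (MIN): min(-71, -74, 97) = -74
f (MAX): max(-56, -74, -39) = -39
ae (MIN): min(48, -38, -12) = -38
af (MIN): min(97, -28, -18) = -28
g (MAX): max(-38, -28) = -28
ag (MIN): min(31, -75) = -75
ah (MIN): min(4, 66, 81, -11) = -11
aj (MIN): min(4, 78) = 4
h (MAX): max(-75, -11, 4) = 4
ak (MIN): min(-65, 12) = -65
am (MIN): min(40, -94, 44, -46) = -94
j (MAX): max(-65, -94) = -65
Gamma (MIN): min(-39, -28, 4, -65) = -65
top (MAX): max(28, -15, -65) = 28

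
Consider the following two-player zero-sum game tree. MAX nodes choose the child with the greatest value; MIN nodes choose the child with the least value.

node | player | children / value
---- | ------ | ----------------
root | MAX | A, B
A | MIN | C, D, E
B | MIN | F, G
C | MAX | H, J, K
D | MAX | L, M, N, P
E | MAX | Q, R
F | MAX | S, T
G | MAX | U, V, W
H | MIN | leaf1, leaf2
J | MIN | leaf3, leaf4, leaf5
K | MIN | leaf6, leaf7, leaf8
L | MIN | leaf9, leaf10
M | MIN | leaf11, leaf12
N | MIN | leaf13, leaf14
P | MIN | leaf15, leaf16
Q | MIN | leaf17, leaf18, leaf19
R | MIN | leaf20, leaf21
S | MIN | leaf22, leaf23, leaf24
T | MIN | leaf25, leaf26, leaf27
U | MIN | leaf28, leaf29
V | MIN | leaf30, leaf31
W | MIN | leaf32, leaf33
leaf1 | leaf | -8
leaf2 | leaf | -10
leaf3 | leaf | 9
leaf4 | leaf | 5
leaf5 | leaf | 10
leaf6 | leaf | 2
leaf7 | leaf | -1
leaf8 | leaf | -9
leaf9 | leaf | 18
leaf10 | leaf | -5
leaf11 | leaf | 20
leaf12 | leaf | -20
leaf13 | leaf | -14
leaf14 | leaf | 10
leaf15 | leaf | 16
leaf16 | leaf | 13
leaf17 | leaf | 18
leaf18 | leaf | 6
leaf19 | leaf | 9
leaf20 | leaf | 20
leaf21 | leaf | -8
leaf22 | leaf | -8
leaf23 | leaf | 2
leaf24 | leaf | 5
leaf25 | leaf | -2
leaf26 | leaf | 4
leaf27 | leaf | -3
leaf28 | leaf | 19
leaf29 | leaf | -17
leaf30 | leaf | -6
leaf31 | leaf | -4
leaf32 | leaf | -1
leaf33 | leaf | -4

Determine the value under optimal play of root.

5

H (MIN): min(-8, -10) = -10
J (MIN): min(9, 5, 10) = 5
K (MIN): min(2, -1, -9) = -9
C (MAX): max(-10, 5, -9) = 5
L (MIN): min(18, -5) = -5
M (MIN): min(20, -20) = -20
N (MIN): min(-14, 10) = -14
P (MIN): min(16, 13) = 13
D (MAX): max(-5, -20, -14, 13) = 13
Q (MIN): min(18, 6, 9) = 6
R (MIN): min(20, -8) = -8
E (MAX): max(6, -8) = 6
A (MIN): min(5, 13, 6) = 5
S (MIN): min(-8, 2, 5) = -8
T (MIN): min(-2, 4, -3) = -3
F (MAX): max(-8, -3) = -3
U (MIN): min(19, -17) = -17
V (MIN): min(-6, -4) = -6
W (MIN): min(-1, -4) = -4
G (MAX): max(-17, -6, -4) = -4
B (MIN): min(-3, -4) = -4
root (MAX): max(5, -4) = 5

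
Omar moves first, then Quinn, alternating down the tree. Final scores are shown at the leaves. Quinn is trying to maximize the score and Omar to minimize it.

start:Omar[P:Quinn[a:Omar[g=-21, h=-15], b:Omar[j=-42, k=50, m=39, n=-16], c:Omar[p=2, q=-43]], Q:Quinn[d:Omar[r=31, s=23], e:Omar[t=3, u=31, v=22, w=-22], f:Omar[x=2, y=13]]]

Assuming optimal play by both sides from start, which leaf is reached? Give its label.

g

a (Omar): min(-21, -15) = -21
b (Omar): min(-42, 50, 39, -16) = -42
c (Omar): min(2, -43) = -43
P (Quinn): max(-21, -42, -43) = -21
d (Omar): min(31, 23) = 23
e (Omar): min(3, 31, 22, -22) = -22
f (Omar): min(2, 13) = 2
Q (Quinn): max(23, -22, 2) = 23
start (Omar): min(-21, 23) = -21
At start, Omar picks P (lowest: -21).
At P, Quinn picks a (highest: -21).
At a, Omar picks g (lowest: -21).
Terminal value -21.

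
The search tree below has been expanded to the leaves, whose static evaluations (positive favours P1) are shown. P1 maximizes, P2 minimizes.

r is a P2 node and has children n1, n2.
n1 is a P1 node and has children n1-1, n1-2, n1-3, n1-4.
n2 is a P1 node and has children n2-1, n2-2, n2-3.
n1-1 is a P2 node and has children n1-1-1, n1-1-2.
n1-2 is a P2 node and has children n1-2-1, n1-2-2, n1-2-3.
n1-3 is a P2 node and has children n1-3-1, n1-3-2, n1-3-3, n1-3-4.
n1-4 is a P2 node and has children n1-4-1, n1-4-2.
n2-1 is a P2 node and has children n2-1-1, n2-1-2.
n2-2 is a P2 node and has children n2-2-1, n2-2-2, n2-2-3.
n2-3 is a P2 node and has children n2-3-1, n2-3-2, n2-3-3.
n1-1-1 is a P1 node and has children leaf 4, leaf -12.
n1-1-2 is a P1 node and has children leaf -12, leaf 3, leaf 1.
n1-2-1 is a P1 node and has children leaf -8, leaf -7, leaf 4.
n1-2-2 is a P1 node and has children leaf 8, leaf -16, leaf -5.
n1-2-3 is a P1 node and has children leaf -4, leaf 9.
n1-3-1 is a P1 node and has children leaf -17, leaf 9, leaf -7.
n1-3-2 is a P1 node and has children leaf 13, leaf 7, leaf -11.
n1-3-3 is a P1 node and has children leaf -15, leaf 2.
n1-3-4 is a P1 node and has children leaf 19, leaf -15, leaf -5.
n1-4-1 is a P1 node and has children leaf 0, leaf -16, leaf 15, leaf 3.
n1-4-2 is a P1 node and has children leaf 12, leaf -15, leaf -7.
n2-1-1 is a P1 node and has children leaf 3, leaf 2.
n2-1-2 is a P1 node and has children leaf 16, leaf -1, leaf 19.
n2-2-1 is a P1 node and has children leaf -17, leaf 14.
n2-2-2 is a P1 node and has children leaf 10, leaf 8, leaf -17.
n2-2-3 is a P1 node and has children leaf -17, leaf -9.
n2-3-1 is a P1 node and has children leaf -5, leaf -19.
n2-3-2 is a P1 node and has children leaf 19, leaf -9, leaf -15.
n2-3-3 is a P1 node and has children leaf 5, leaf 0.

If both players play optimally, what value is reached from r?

3

n1-1-1 (P1): max(4, -12) = 4
n1-1-2 (P1): max(-12, 3, 1) = 3
n1-1 (P2): min(4, 3) = 3
n1-2-1 (P1): max(-8, -7, 4) = 4
n1-2-2 (P1): max(8, -16, -5) = 8
n1-2-3 (P1): max(-4, 9) = 9
n1-2 (P2): min(4, 8, 9) = 4
n1-3-1 (P1): max(-17, 9, -7) = 9
n1-3-2 (P1): max(13, 7, -11) = 13
n1-3-3 (P1): max(-15, 2) = 2
n1-3-4 (P1): max(19, -15, -5) = 19
n1-3 (P2): min(9, 13, 2, 19) = 2
n1-4-1 (P1): max(0, -16, 15, 3) = 15
n1-4-2 (P1): max(12, -15, -7) = 12
n1-4 (P2): min(15, 12) = 12
n1 (P1): max(3, 4, 2, 12) = 12
n2-1-1 (P1): max(3, 2) = 3
n2-1-2 (P1): max(16, -1, 19) = 19
n2-1 (P2): min(3, 19) = 3
n2-2-1 (P1): max(-17, 14) = 14
n2-2-2 (P1): max(10, 8, -17) = 10
n2-2-3 (P1): max(-17, -9) = -9
n2-2 (P2): min(14, 10, -9) = -9
n2-3-1 (P1): max(-5, -19) = -5
n2-3-2 (P1): max(19, -9, -15) = 19
n2-3-3 (P1): max(5, 0) = 5
n2-3 (P2): min(-5, 19, 5) = -5
n2 (P1): max(3, -9, -5) = 3
r (P2): min(12, 3) = 3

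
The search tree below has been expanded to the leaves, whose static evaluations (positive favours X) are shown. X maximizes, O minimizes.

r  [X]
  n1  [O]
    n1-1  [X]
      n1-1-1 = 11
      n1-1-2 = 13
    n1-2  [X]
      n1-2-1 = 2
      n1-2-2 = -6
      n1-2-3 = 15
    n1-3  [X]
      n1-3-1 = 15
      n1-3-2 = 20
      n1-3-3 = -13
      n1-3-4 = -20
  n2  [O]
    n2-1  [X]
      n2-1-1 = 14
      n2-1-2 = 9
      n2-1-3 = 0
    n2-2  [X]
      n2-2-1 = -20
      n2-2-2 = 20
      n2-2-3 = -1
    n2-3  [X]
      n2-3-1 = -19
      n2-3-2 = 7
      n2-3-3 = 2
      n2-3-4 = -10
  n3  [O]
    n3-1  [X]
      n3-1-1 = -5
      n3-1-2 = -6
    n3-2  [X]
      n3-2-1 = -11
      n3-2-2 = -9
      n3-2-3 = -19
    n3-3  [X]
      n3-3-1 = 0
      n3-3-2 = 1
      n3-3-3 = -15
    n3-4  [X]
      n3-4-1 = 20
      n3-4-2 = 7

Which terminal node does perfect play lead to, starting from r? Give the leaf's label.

n1-1 (X): max(11, 13) = 13
n1-2 (X): max(2, -6, 15) = 15
n1-3 (X): max(15, 20, -13, -20) = 20
n1 (O): min(13, 15, 20) = 13
n2-1 (X): max(14, 9, 0) = 14
n2-2 (X): max(-20, 20, -1) = 20
n2-3 (X): max(-19, 7, 2, -10) = 7
n2 (O): min(14, 20, 7) = 7
n3-1 (X): max(-5, -6) = -5
n3-2 (X): max(-11, -9, -19) = -9
n3-3 (X): max(0, 1, -15) = 1
n3-4 (X): max(20, 7) = 20
n3 (O): min(-5, -9, 1, 20) = -9
r (X): max(13, 7, -9) = 13
At r, X picks n1 (highest: 13).
At n1, O picks n1-1 (lowest: 13).
At n1-1, X picks n1-1-2 (highest: 13).
Terminal value 13.

n1-1-2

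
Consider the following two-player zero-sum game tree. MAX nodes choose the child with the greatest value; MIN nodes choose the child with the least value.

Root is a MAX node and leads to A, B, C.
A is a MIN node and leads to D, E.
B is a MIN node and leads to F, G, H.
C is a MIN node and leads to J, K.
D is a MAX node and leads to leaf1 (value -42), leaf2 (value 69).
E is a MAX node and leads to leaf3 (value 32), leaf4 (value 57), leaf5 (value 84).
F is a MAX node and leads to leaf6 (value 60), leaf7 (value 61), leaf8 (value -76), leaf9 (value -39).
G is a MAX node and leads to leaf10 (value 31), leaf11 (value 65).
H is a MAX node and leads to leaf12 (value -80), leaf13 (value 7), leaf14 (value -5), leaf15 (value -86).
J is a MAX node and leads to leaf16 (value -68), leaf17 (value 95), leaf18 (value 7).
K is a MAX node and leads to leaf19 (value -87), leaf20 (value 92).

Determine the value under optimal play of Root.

92

D (MAX): max(-42, 69) = 69
E (MAX): max(32, 57, 84) = 84
A (MIN): min(69, 84) = 69
F (MAX): max(60, 61, -76, -39) = 61
G (MAX): max(31, 65) = 65
H (MAX): max(-80, 7, -5, -86) = 7
B (MIN): min(61, 65, 7) = 7
J (MAX): max(-68, 95, 7) = 95
K (MAX): max(-87, 92) = 92
C (MIN): min(95, 92) = 92
Root (MAX): max(69, 7, 92) = 92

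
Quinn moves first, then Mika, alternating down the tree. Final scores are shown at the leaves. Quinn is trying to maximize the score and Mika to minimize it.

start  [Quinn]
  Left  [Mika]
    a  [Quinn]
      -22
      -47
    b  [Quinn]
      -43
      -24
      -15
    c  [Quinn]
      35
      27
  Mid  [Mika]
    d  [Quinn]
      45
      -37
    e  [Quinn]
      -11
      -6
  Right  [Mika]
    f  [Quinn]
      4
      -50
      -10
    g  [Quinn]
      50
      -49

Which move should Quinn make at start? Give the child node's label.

a (Quinn): max(-22, -47) = -22
b (Quinn): max(-43, -24, -15) = -15
c (Quinn): max(35, 27) = 35
Left (Mika): min(-22, -15, 35) = -22
d (Quinn): max(45, -37) = 45
e (Quinn): max(-11, -6) = -6
Mid (Mika): min(45, -6) = -6
f (Quinn): max(4, -50, -10) = 4
g (Quinn): max(50, -49) = 50
Right (Mika): min(4, 50) = 4
start (Quinn): max(-22, -6, 4) = 4
Quinn at start wants the highest of {Left=-22, Mid=-6, Right=4}, so chooses Right.

Right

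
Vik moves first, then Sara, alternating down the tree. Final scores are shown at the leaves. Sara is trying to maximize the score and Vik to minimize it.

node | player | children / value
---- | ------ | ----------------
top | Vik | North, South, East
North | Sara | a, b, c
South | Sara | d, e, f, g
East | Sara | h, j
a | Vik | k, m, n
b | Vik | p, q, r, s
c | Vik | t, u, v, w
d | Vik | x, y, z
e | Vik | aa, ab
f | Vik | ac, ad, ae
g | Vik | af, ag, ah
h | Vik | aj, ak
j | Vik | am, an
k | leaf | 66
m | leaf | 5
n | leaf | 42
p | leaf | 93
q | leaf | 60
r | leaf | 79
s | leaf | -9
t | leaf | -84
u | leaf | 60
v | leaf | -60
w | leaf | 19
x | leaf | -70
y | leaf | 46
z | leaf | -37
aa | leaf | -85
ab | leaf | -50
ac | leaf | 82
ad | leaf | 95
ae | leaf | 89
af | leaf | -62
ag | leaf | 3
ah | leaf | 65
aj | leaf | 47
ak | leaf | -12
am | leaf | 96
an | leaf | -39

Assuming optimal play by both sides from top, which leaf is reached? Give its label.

ak

a (Vik): min(66, 5, 42) = 5
b (Vik): min(93, 60, 79, -9) = -9
c (Vik): min(-84, 60, -60, 19) = -84
North (Sara): max(5, -9, -84) = 5
d (Vik): min(-70, 46, -37) = -70
e (Vik): min(-85, -50) = -85
f (Vik): min(82, 95, 89) = 82
g (Vik): min(-62, 3, 65) = -62
South (Sara): max(-70, -85, 82, -62) = 82
h (Vik): min(47, -12) = -12
j (Vik): min(96, -39) = -39
East (Sara): max(-12, -39) = -12
top (Vik): min(5, 82, -12) = -12
At top, Vik picks East (lowest: -12).
At East, Sara picks h (highest: -12).
At h, Vik picks ak (lowest: -12).
Terminal value -12.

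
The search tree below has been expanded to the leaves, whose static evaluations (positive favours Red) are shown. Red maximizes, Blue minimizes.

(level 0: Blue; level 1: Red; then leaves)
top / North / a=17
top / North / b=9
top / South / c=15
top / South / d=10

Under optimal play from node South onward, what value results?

15

South (Red): max(15, 10) = 15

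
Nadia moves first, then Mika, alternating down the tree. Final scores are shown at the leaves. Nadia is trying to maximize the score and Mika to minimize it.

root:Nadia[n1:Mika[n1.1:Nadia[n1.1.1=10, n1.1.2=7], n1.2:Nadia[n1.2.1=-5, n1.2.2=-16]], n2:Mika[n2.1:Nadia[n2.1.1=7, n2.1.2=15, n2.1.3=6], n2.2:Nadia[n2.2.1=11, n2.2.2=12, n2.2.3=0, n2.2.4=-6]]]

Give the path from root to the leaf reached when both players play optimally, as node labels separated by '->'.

root -> n2 -> n2.2 -> n2.2.2

n1.1 (Nadia): max(10, 7) = 10
n1.2 (Nadia): max(-5, -16) = -5
n1 (Mika): min(10, -5) = -5
n2.1 (Nadia): max(7, 15, 6) = 15
n2.2 (Nadia): max(11, 12, 0, -6) = 12
n2 (Mika): min(15, 12) = 12
root (Nadia): max(-5, 12) = 12
At root, Nadia picks n2 (highest: 12).
At n2, Mika picks n2.2 (lowest: 12).
At n2.2, Nadia picks n2.2.2 (highest: 12).
Terminal value 12.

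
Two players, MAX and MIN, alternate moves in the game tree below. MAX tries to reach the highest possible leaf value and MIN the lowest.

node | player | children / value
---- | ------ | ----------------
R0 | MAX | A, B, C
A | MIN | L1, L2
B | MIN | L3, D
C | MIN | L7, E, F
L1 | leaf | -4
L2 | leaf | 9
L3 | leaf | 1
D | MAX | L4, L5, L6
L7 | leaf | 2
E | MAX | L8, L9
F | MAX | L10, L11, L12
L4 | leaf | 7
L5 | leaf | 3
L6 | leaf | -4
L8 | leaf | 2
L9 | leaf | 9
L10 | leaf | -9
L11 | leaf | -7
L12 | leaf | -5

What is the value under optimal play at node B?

1

D (MAX): max(7, 3, -4) = 7
B (MIN): min(1, 7) = 1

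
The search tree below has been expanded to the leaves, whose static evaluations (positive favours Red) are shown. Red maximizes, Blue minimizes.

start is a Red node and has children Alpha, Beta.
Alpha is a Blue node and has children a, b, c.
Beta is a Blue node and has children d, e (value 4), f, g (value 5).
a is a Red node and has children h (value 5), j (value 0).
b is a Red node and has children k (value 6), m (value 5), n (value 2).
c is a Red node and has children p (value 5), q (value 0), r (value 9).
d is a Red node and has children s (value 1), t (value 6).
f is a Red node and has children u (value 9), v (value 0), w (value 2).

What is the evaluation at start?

5

a (Red): max(5, 0) = 5
b (Red): max(6, 5, 2) = 6
c (Red): max(5, 0, 9) = 9
Alpha (Blue): min(5, 6, 9) = 5
d (Red): max(1, 6) = 6
f (Red): max(9, 0, 2) = 9
Beta (Blue): min(6, 4, 9, 5) = 4
start (Red): max(5, 4) = 5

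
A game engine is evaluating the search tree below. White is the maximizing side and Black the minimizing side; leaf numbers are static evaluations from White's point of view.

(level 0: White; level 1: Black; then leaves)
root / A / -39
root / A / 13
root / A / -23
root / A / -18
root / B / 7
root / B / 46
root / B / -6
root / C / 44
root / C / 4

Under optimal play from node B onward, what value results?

-6

B (Black): min(7, 46, -6) = -6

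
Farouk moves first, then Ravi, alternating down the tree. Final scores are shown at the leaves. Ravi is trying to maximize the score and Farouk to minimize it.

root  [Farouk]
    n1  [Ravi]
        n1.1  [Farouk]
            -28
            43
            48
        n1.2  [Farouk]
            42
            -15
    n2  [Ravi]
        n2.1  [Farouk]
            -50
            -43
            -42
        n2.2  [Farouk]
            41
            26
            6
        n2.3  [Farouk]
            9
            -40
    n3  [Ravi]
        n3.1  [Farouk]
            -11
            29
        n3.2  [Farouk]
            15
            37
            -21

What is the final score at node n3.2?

-21

n3.2 (Farouk): min(15, 37, -21) = -21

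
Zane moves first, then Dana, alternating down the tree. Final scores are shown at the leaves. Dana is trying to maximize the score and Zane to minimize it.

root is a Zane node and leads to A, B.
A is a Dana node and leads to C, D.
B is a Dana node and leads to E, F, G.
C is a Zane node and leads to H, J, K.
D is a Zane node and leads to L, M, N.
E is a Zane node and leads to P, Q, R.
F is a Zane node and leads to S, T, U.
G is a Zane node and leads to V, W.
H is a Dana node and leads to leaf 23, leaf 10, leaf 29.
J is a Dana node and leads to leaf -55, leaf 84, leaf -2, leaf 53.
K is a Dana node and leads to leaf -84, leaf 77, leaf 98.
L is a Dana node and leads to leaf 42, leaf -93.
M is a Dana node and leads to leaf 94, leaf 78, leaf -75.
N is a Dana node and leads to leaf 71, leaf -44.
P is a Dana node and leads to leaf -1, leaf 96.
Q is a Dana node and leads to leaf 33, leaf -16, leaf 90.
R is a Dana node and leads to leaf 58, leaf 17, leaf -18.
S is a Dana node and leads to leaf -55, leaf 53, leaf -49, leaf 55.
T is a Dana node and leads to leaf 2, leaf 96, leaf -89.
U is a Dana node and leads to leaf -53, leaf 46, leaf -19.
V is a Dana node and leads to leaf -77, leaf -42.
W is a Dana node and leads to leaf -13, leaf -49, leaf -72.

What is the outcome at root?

42

H (Dana): max(23, 10, 29) = 29
J (Dana): max(-55, 84, -2, 53) = 84
K (Dana): max(-84, 77, 98) = 98
C (Zane): min(29, 84, 98) = 29
L (Dana): max(42, -93) = 42
M (Dana): max(94, 78, -75) = 94
N (Dana): max(71, -44) = 71
D (Zane): min(42, 94, 71) = 42
A (Dana): max(29, 42) = 42
P (Dana): max(-1, 96) = 96
Q (Dana): max(33, -16, 90) = 90
R (Dana): max(58, 17, -18) = 58
E (Zane): min(96, 90, 58) = 58
S (Dana): max(-55, 53, -49, 55) = 55
T (Dana): max(2, 96, -89) = 96
U (Dana): max(-53, 46, -19) = 46
F (Zane): min(55, 96, 46) = 46
V (Dana): max(-77, -42) = -42
W (Dana): max(-13, -49, -72) = -13
G (Zane): min(-42, -13) = -42
B (Dana): max(58, 46, -42) = 58
root (Zane): min(42, 58) = 42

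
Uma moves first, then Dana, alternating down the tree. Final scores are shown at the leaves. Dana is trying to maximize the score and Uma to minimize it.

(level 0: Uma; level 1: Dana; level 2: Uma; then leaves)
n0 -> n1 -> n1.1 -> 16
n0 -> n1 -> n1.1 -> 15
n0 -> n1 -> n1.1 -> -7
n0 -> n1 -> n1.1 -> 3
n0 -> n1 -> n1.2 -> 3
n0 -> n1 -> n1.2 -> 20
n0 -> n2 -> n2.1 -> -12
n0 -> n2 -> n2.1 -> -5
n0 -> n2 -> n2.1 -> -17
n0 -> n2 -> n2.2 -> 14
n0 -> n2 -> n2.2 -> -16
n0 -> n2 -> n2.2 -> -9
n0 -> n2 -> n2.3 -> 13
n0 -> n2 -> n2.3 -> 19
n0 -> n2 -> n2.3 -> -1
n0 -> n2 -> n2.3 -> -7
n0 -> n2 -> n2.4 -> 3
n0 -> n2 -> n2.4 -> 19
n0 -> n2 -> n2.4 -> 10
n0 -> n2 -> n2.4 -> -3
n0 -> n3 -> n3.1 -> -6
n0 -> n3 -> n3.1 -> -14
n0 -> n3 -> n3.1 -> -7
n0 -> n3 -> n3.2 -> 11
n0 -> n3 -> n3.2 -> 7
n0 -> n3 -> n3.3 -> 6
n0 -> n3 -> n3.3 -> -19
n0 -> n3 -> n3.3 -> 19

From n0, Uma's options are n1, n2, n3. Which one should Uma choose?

n2

n1.1 (Uma): min(16, 15, -7, 3) = -7
n1.2 (Uma): min(3, 20) = 3
n1 (Dana): max(-7, 3) = 3
n2.1 (Uma): min(-12, -5, -17) = -17
n2.2 (Uma): min(14, -16, -9) = -16
n2.3 (Uma): min(13, 19, -1, -7) = -7
n2.4 (Uma): min(3, 19, 10, -3) = -3
n2 (Dana): max(-17, -16, -7, -3) = -3
n3.1 (Uma): min(-6, -14, -7) = -14
n3.2 (Uma): min(11, 7) = 7
n3.3 (Uma): min(6, -19, 19) = -19
n3 (Dana): max(-14, 7, -19) = 7
n0 (Uma): min(3, -3, 7) = -3
Uma at n0 wants the lowest of {n1=3, n2=-3, n3=7}, so chooses n2.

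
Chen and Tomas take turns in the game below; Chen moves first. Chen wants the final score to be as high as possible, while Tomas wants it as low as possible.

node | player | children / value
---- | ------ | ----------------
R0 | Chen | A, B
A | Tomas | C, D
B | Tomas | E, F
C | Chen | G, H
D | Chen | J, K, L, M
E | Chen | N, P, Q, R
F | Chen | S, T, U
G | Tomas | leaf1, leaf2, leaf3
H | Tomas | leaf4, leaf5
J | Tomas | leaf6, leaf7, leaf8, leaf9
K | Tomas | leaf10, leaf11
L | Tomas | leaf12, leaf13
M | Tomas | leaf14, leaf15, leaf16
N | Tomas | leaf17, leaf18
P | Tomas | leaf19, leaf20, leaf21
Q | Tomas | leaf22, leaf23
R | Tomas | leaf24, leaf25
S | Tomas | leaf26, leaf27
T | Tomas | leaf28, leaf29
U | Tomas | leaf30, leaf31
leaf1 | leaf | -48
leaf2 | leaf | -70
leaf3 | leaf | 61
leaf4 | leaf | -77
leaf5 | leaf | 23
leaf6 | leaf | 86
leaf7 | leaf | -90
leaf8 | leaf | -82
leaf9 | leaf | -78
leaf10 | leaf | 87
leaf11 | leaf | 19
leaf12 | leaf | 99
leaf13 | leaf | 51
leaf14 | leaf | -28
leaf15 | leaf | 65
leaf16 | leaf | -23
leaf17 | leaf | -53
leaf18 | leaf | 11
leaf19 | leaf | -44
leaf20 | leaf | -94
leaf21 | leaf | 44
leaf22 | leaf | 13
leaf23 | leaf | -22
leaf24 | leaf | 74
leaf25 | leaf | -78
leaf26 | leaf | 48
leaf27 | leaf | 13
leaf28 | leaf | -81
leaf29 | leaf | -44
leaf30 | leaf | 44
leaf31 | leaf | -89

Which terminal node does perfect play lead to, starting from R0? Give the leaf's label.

G (Tomas): min(-48, -70, 61) = -70
H (Tomas): min(-77, 23) = -77
C (Chen): max(-70, -77) = -70
J (Tomas): min(86, -90, -82, -78) = -90
K (Tomas): min(87, 19) = 19
L (Tomas): min(99, 51) = 51
M (Tomas): min(-28, 65, -23) = -28
D (Chen): max(-90, 19, 51, -28) = 51
A (Tomas): min(-70, 51) = -70
N (Tomas): min(-53, 11) = -53
P (Tomas): min(-44, -94, 44) = -94
Q (Tomas): min(13, -22) = -22
R (Tomas): min(74, -78) = -78
E (Chen): max(-53, -94, -22, -78) = -22
S (Tomas): min(48, 13) = 13
T (Tomas): min(-81, -44) = -81
U (Tomas): min(44, -89) = -89
F (Chen): max(13, -81, -89) = 13
B (Tomas): min(-22, 13) = -22
R0 (Chen): max(-70, -22) = -22
At R0, Chen picks B (highest: -22).
At B, Tomas picks E (lowest: -22).
At E, Chen picks Q (highest: -22).
At Q, Tomas picks leaf23 (lowest: -22).
Terminal value -22.

leaf23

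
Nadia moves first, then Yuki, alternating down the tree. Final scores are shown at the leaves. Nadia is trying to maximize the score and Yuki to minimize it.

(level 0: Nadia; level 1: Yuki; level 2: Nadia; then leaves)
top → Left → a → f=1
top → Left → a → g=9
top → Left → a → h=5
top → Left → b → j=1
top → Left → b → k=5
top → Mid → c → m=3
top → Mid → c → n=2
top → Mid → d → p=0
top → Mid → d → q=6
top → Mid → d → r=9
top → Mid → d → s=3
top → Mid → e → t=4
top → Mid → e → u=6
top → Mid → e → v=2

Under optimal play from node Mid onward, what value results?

c (Nadia): max(3, 2) = 3
d (Nadia): max(0, 6, 9, 3) = 9
e (Nadia): max(4, 6, 2) = 6
Mid (Yuki): min(3, 9, 6) = 3

3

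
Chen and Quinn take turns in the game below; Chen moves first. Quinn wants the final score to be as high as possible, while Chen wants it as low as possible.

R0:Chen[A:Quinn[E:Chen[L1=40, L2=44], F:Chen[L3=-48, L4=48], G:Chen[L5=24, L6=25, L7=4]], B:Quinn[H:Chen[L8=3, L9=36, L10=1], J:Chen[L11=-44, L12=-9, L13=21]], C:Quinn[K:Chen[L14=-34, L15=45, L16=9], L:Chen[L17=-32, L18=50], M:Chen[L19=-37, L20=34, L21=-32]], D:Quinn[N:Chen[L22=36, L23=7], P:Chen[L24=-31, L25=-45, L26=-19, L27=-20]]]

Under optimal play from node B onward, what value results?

H (Chen): min(3, 36, 1) = 1
J (Chen): min(-44, -9, 21) = -44
B (Quinn): max(1, -44) = 1

1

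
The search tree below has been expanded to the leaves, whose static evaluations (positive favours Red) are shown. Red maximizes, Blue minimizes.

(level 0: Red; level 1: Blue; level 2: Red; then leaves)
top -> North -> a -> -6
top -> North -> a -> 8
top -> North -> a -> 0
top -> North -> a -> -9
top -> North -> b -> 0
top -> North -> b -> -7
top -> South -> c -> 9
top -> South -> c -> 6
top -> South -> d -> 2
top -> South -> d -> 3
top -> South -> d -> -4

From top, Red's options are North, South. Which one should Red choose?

South

a (Red): max(-6, 8, 0, -9) = 8
b (Red): max(0, -7) = 0
North (Blue): min(8, 0) = 0
c (Red): max(9, 6) = 9
d (Red): max(2, 3, -4) = 3
South (Blue): min(9, 3) = 3
top (Red): max(0, 3) = 3
Red at top wants the highest of {North=0, South=3}, so chooses South.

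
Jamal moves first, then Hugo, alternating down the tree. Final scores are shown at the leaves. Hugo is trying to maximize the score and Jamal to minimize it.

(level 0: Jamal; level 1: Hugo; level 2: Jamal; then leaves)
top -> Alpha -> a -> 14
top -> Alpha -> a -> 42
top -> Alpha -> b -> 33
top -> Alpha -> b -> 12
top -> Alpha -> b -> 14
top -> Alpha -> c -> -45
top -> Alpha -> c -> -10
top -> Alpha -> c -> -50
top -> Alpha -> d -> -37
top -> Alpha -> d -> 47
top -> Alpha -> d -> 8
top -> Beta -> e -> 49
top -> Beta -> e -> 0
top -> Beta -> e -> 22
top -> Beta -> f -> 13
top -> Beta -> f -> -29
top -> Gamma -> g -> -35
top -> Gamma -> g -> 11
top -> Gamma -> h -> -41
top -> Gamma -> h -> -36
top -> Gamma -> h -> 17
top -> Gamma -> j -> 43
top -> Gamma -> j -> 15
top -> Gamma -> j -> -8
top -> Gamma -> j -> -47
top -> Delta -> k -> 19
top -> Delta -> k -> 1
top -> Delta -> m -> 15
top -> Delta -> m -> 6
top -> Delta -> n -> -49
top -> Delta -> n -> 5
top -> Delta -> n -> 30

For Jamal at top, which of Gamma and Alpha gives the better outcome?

Gamma

g (Jamal): min(-35, 11) = -35
h (Jamal): min(-41, -36, 17) = -41
j (Jamal): min(43, 15, -8, -47) = -47
Gamma (Hugo): max(-35, -41, -47) = -35
a (Jamal): min(14, 42) = 14
b (Jamal): min(33, 12, 14) = 12
c (Jamal): min(-45, -10, -50) = -50
d (Jamal): min(-37, 47, 8) = -37
Alpha (Hugo): max(14, 12, -50, -37) = 14
Jamal prefers the lower value; Gamma=-35, Alpha=14. Gamma is better since -35 < 14.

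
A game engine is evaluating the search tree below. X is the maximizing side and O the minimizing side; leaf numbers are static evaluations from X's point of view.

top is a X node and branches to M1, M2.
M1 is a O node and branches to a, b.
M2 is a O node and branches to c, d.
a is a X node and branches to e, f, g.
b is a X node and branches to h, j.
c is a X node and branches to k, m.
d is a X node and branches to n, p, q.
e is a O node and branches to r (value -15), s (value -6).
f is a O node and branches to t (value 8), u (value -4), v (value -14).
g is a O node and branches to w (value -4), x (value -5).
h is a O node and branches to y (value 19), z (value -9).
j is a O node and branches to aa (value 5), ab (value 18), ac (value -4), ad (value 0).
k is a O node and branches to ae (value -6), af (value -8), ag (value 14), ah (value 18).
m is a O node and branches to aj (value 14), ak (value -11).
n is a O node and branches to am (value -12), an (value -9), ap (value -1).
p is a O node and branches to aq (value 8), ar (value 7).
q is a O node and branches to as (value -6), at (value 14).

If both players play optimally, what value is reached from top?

e (O): min(-15, -6) = -15
f (O): min(8, -4, -14) = -14
g (O): min(-4, -5) = -5
a (X): max(-15, -14, -5) = -5
h (O): min(19, -9) = -9
j (O): min(5, 18, -4, 0) = -4
b (X): max(-9, -4) = -4
M1 (O): min(-5, -4) = -5
k (O): min(-6, -8, 14, 18) = -8
m (O): min(14, -11) = -11
c (X): max(-8, -11) = -8
n (O): min(-12, -9, -1) = -12
p (O): min(8, 7) = 7
q (O): min(-6, 14) = -6
d (X): max(-12, 7, -6) = 7
M2 (O): min(-8, 7) = -8
top (X): max(-5, -8) = -5

-5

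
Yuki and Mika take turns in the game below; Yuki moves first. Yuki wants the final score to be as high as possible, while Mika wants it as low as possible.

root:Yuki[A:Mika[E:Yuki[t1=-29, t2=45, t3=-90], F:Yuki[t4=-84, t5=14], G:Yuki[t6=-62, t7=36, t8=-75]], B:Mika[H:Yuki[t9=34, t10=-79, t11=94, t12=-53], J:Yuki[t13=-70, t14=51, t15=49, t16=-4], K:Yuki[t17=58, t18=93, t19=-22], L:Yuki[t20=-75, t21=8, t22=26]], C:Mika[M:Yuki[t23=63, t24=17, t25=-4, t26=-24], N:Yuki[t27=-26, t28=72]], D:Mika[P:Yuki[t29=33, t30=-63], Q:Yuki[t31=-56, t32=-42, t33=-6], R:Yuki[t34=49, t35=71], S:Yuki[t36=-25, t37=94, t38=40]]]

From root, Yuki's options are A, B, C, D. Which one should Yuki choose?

C

E (Yuki): max(-29, 45, -90) = 45
F (Yuki): max(-84, 14) = 14
G (Yuki): max(-62, 36, -75) = 36
A (Mika): min(45, 14, 36) = 14
H (Yuki): max(34, -79, 94, -53) = 94
J (Yuki): max(-70, 51, 49, -4) = 51
K (Yuki): max(58, 93, -22) = 93
L (Yuki): max(-75, 8, 26) = 26
B (Mika): min(94, 51, 93, 26) = 26
M (Yuki): max(63, 17, -4, -24) = 63
N (Yuki): max(-26, 72) = 72
C (Mika): min(63, 72) = 63
P (Yuki): max(33, -63) = 33
Q (Yuki): max(-56, -42, -6) = -6
R (Yuki): max(49, 71) = 71
S (Yuki): max(-25, 94, 40) = 94
D (Mika): min(33, -6, 71, 94) = -6
root (Yuki): max(14, 26, 63, -6) = 63
Yuki at root wants the highest of {A=14, B=26, C=63, D=-6}, so chooses C.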